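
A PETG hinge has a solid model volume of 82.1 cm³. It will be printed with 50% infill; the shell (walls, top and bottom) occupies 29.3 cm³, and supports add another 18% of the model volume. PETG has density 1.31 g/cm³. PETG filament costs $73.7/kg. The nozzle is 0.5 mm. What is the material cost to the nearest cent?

Interior volume: 82.1 − 29.3 → 52.8 cm³.
Deposited infill: 0.50 × 52.8 → 26.4 cm³.
Support = 0.18 × 82.1, so 14.778 cm³.
Deposited volume = 29.3 + 26.4 + 14.778, so 70.478 cm³.
Mass = 70.478 × 1.31, so 92.32618 g.
At $73.7/kg: 92.32618/1000 × 73.7 = $6.80.

$6.80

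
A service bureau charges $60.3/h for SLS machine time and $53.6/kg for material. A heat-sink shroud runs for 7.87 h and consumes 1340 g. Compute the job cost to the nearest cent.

$546.39

Time charge = 60.3 × 7.87 = $474.561.
Material charge: 53.6 × 1340/1000 → $71.824.
Job cost: 474.561 + 71.824 = 546.385 ≈ $546.39.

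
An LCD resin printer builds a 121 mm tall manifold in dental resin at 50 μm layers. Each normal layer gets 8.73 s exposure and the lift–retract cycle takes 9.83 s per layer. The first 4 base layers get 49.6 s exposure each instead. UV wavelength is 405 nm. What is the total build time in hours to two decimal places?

12.52 hours

Layer count = ceil(121 / 0.05) = 2420.
Base layers = 4 × (49.6 + 9.83), so 237.72 s.
Normal layers: 2416 × (8.73 + 9.83) → 44840.96 s.
Total = 237.72 + 44840.96 = 45078.68 s = 12.52 hours.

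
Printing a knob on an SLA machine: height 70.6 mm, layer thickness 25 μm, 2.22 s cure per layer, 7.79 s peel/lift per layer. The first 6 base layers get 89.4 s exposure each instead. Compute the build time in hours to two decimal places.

Layers = ⌈70.6/0.025⌉ = 2824.
Base layers = 6 × (89.4 + 7.79), so 583.14 s.
Regular layers: 2818 × (2.22 + 7.79) → 28208.18 s.
Total = 583.14 + 28208.18 = 28791.32 s = 8.00 hours.

8.00 hours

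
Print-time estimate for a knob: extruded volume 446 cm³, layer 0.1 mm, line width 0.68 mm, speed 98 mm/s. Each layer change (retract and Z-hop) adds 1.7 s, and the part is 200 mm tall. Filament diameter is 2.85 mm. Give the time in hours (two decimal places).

19.54 hours

Bead cross-section = 0.1 × 0.68, so 0.068 mm².
Total extruded path = 446000/0.068 = 6558823.5 mm.
Time extruding = 6558823.5 / 98, so 66926.8 s.
Number of layers: 200 / 0.1 → 2000 (rounded up).
Layer-change overhead = 2000 × 1.7 = 3400 s.
Total = 66926.8 + 3400 = 70326.8 s = 19.54 hours.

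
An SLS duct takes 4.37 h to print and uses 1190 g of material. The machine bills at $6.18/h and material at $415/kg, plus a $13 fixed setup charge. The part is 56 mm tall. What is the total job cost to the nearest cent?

$533.86

Time charge: 6.18 × 4.37 → $27.0066.
Feedstock cost: 415 × 1190/1000 → $493.85.
Total = 27.0066 + 493.85 + 13 = 533.8566 ≈ $533.86.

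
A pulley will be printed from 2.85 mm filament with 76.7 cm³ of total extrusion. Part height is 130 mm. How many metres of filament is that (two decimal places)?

12.02 m

A = π r² = π × 1.425² = 6.3794 mm².
L = 76700 mm³ / 6.3794 mm² = 12023.07 mm, i.e. 12.02 m.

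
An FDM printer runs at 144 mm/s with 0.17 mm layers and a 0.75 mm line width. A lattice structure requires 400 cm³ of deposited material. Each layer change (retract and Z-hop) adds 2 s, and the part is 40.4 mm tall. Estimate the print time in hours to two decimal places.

6.18 hours

Extrusion cross-section: 0.17 × 0.75 → 0.1275 mm².
Total extruded path = 400000/0.1275 = 3137254.9 mm.
Print-move time = 3137254.9 / 144, so 21786.5 s.
Layer count = ceil(40.4 / 0.17) = 238.
Layer-change overhead: 238 × 2 → 476 s.
Total = 21786.5 + 476 = 22262.5 s = 6.18 hours.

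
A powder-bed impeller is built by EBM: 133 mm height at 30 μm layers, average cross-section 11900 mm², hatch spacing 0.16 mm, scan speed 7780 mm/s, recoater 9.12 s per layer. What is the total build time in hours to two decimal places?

23.01 hours

Layer count = ceil(133 / 0.03) = 4434.
Per-layer scan distance = 11900 / 0.16 = 74375 mm.
Scan time per layer = 74375 / 7780, so 9.5598 s.
Per-layer time: 9.5598 + 9.12 → 18.6798 s.
Build time = 4434 × 18.6798 = 82826.2332 s = 23.01 hours.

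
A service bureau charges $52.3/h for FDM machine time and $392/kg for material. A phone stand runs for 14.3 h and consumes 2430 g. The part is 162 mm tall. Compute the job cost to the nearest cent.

$1700.45

Machine cost = 52.3 × 14.3, so $747.89.
Feedstock cost = 392 × 2430/1000 = $952.56.
Total = 747.89 + 952.56 = $1700.45.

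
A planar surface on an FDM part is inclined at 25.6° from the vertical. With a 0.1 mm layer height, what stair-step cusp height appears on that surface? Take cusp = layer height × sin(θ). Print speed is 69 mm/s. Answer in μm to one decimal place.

43.2 μm

sin(25.6°) = 0.4321, so cusp = 0.1 × 0.4321 = 0.04321 mm → 43.2 μm.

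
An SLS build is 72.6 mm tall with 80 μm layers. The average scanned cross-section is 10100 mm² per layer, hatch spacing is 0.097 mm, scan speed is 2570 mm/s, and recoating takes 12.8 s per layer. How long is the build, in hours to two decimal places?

13.45 hours

Layer count = ceil(72.6 / 0.08) = 908.
Hatch length per layer = 10100 / 0.097, so 104123.7 mm.
Scan time per layer = 104123.7 / 2570, so 40.5151 s.
Time per layer = 40.5151 + 12.8, so 53.3151 s.
Total: 908 × 53.3151 s = 48410.1108 s → 13.45 hours.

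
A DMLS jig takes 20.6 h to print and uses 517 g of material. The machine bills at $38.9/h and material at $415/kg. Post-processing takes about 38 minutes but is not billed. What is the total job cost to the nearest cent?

$1015.90

Time charge: 38.9 × 20.6 → $801.34.
Material charge = 415 × 517/1000, so $214.555.
Job cost: 801.34 + 214.555 = 1015.895 ≈ $1015.90.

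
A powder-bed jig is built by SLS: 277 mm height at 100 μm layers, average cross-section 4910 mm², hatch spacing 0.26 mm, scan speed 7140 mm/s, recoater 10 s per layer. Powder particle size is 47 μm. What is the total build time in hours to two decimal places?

Layer count = ceil(277 / 0.1) = 2770.
Per-layer scan distance = 4910 / 0.26 = 18884.6 mm.
Laser time per layer = 18884.6 / 7140, so 2.6449 s.
Time per layer = 2.6449 + 10 = 12.6449 s.
Total: 2770 × 12.6449 s = 35026.373 s → 9.73 hours.

9.73 hours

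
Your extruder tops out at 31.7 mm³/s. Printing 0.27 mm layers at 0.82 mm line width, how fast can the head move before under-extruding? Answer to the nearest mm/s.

143 mm/s

A: 0.27 × 0.82 → 0.2214 mm².
Max speed = 31.7 / 0.2214 = 143.18 ≈ 143 mm/s.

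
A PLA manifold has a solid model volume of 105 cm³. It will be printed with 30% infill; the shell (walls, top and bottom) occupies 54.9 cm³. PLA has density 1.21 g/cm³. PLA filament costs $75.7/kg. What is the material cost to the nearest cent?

$6.41

Volume inside the shell: 105 − 54.9 → 50.1 cm³.
Deposited infill = 0.30 × 50.1 = 15.03 cm³.
Total printed volume: 54.9 + 15.03 → 69.93 cm³.
Mass = 69.93 × 1.21 = 84.6153 g.
At $75.7/kg: 84.6153/1000 × 75.7 = $6.41.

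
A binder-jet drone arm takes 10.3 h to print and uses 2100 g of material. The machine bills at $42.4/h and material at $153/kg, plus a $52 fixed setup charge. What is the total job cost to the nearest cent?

$810.02

Machine cost = 42.4 × 10.3, so $436.72.
Feedstock cost: 153 × 2100/1000 → $321.30.
Total = 436.72 + 321.30 + 52 = $810.02.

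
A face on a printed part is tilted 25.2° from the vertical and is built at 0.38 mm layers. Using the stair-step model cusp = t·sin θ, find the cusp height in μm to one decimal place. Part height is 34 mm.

sin(25.2°) = 0.4258, so cusp = 0.38 × 0.4258 = 0.161804 mm → 161.8 μm.

161.8 μm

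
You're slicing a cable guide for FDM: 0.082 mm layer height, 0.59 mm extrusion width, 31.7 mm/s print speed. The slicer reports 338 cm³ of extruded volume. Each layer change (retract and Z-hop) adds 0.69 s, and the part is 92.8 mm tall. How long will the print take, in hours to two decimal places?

61.44 hours

Bead cross-section = 0.082 × 0.59 = 0.04838 mm².
Path length: 338000 mm³ / 0.04838 mm² → 6986358 mm.
Extrusion time: 6986358 / 31.7 → 220389.8 s.
Number of layers: 92.8 / 0.082 → 1132 (rounded up).
Non-print overhead: 1132 × 0.69 → 781.08 s.
Altogether 220389.8 + 781.08 = 221170.88 s, i.e. 61.44 hours.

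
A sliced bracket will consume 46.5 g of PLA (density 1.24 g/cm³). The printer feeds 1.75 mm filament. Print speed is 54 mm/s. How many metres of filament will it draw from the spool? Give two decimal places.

15.59 m

Volume = 46.5 g / 1.24 g·cm⁻³ = 37.5 cm³ = 37500 mm³.
Filament cross-section = π × (1.75/2)² = 2.4053 mm².
L = V/A = 37500/2.4053 = 15590.57 mm → 15.59 m.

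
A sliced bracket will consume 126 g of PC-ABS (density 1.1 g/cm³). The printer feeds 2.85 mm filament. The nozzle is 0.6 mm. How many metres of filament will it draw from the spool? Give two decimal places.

Volume = 126 g / 1.1 g·cm⁻³ = 114.5455 cm³ = 114545.5 mm³.
Filament cross-section = π × (2.85/2)² = 6.3794 mm².
L = V/A = 114545.5/6.3794 = 17955.53 mm → 17.96 m.

17.96 m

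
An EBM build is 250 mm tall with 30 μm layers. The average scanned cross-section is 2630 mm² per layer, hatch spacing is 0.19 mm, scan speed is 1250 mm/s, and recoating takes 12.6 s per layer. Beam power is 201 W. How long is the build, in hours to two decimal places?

Layer count = ceil(250 / 0.03) = 8334.
Hatch length per layer: 2630 / 0.19 → 13842.1 mm.
Scan time per layer: 13842.1 / 1250 → 11.0737 s.
Per-layer time = 11.0737 + 12.6, so 23.6737 s.
Total: 8334 × 23.6737 s = 197296.6158 s → 54.80 hours.

54.80 hours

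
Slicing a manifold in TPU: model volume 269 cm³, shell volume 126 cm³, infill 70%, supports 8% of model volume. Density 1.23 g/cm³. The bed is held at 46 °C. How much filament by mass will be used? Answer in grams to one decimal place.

304.6 g

Interior volume = 269 − 126 = 143 cm³.
Infill deposited: 0.70 × 143 → 100.1 cm³.
Support = 0.08 × 269 = 21.52 cm³.
Total extruded = 126 + 100.1 + 21.52 = 247.62 cm³.
Mass = 247.62 × 1.23, so 304.5726 g.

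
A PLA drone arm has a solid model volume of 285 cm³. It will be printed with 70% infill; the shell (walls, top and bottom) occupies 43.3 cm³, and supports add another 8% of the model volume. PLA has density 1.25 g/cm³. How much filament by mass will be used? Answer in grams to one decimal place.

294.1 g

Infill region: 285 − 43.3 → 241.7 cm³.
Infill deposited = 0.70 × 241.7, so 169.19 cm³.
Support = 0.08 × 285 = 22.8 cm³.
Total extruded: 43.3 + 169.19 + 22.8 → 235.29 cm³.
Mass: 235.29 × 1.25 → 294.1125 g.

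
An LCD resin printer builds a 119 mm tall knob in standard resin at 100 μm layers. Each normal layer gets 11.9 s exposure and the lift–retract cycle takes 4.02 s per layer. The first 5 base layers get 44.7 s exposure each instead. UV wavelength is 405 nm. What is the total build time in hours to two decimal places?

Layers = ⌈119/0.1⌉ = 1190.
Base layers = 5 × (44.7 + 4.02) = 243.6 s.
Remaining layers: 1185 × (11.9 + 4.02) → 18865.2 s.
Total = 243.6 + 18865.2 = 19108.8 s = 5.31 hours.

5.31 hours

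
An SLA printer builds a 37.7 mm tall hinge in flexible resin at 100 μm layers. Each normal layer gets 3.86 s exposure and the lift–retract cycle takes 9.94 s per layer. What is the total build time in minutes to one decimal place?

Layers = ⌈37.7/0.1⌉ = 377.
Each layer takes: 3.86 + 9.94 → 13.8 s.
Total = 377 × 13.8 = 5202.6 s = 86.7 minutes.

86.7 minutes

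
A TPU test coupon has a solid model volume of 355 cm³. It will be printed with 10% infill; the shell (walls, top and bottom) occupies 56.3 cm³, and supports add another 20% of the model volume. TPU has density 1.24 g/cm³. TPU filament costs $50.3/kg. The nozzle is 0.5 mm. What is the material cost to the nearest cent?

Volume inside the shell = 355 − 56.3 = 298.7 cm³.
Infill volume = 0.10 × 298.7, so 29.87 cm³.
Support = 0.20 × 355 = 71 cm³.
Deposited volume = 56.3 + 29.87 + 71 = 157.17 cm³.
Mass: 157.17 × 1.24 → 194.8908 g.
At $50.3/kg: 194.8908/1000 × 50.3 = $9.80.

$9.80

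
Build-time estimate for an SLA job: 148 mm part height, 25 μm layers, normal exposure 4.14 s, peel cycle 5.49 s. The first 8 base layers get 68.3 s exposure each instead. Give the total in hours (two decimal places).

15.98 hours

Layer count = ceil(148 / 0.025) = 5920.
Burn-in layers = 8 × (68.3 + 5.49) = 590.32 s.
Remaining layers = 5912 × (4.14 + 5.49) = 56932.56 s.
Sum: 590.32 + 56932.56 = 57522.88 s → 15.98 hours.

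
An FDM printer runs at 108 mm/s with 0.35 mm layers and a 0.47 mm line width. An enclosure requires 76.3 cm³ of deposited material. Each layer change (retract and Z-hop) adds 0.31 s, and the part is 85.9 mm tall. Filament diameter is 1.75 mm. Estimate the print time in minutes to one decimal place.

Extrusion cross-section = 0.35 × 0.47 = 0.1645 mm².
Path length: 76300 mm³ / 0.1645 mm² → 463829.8 mm.
Extrusion time = 463829.8 / 108, so 4294.7 s.
Layer count = ceil(85.9 / 0.35) = 246.
Layer-change overhead: 246 × 0.31 → 76.26 s.
Total = 4294.7 + 76.26 = 4370.96 s = 72.8 minutes.

72.8 minutes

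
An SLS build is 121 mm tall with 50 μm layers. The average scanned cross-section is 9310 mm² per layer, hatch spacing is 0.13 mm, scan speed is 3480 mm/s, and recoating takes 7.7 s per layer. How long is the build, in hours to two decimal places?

19.01 hours

Layer count = ceil(121 / 0.05) = 2420.
Scan path per layer = 9310 / 0.13, so 71615.4 mm.
Laser time per layer = 71615.4 / 3480, so 20.5791 s.
Per-layer time = 20.5791 + 7.7, so 28.2791 s.
2420 layers × 28.2791 s/layer = 68435.422 s, i.e. 19.01 hours.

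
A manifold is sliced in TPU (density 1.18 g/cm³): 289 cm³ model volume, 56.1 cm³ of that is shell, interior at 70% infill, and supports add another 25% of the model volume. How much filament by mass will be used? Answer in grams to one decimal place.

Volume inside the shell = 289 − 56.1, so 232.9 cm³.
Infill volume = 0.70 × 232.9 = 163.03 cm³.
Support: 0.25 × 289 → 72.25 cm³.
Deposited volume = 56.1 + 163.03 + 72.25 = 291.38 cm³.
Mass: 291.38 × 1.18 → 343.8284 g.

343.8 g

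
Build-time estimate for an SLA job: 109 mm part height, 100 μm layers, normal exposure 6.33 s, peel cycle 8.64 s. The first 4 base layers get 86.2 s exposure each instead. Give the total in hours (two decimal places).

4.62 hours

Number of layers: 109 / 0.1 → 1090 (rounded up).
Burn-in layers = 4 × (86.2 + 8.64) = 379.36 s.
Normal layers = 1086 × (6.33 + 8.64), so 16257.42 s.
Sum: 379.36 + 16257.42 = 16636.78 s → 4.62 hours.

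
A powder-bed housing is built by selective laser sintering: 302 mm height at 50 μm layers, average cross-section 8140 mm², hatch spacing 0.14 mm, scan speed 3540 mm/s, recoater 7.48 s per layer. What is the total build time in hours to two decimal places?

40.11 hours

Number of layers: 302 / 0.05 → 6040 (rounded up).
Per-layer scan distance = 8140 / 0.14 = 58142.9 mm.
Per-layer scan time = 58142.9 / 3540 = 16.4245 s.
Layer cycle = 16.4245 + 7.48 = 23.9045 s.
Build time = 6040 × 23.9045 = 144383.18 s = 40.11 hours.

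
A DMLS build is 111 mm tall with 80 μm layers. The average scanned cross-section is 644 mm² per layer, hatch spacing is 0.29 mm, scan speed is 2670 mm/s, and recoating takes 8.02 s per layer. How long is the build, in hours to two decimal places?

Layer count = ceil(111 / 0.08) = 1388.
Per-layer scan distance: 644 / 0.29 → 2220.7 mm.
Laser time per layer = 2220.7 / 2670, so 0.8317 s.
Layer cycle: 0.8317 + 8.02 → 8.8517 s.
Build time = 1388 × 8.8517 = 12286.1596 s = 3.41 hours.

3.41 hours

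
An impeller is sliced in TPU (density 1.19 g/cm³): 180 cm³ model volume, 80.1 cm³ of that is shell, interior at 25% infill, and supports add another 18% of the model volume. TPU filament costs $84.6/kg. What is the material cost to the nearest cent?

Interior volume = 180 − 80.1 = 99.9 cm³.
Deposited infill = 0.25 × 99.9, so 24.975 cm³.
Support = 0.18 × 180, so 32.4 cm³.
Total printed volume: 80.1 + 24.975 + 32.4 → 137.475 cm³.
Mass = 137.475 × 1.19 = 163.59525 g.
Cost = 163.59525 g / 1000 × $84.6/kg = $13.84.

$13.84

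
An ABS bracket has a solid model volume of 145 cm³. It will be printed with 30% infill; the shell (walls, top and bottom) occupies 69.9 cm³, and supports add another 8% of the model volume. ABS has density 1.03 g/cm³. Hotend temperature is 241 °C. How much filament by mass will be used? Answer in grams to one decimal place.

107.2 g

Infill region: 145 − 69.9 → 75.1 cm³.
Infill volume: 0.30 × 75.1 → 22.53 cm³.
Support = 0.08 × 145 = 11.6 cm³.
Total extruded: 69.9 + 22.53 + 11.6 → 104.03 cm³.
Mass = 104.03 × 1.03 = 107.1509 g.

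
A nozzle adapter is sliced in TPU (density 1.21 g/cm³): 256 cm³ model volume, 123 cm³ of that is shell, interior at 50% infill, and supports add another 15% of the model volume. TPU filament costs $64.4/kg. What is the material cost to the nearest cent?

Volume inside the shell = 256 − 123 = 133 cm³.
Infill deposited = 0.50 × 133 = 66.5 cm³.
Support: 0.15 × 256 → 38.4 cm³.
Deposited volume = 123 + 66.5 + 38.4, so 227.9 cm³.
Mass = 227.9 × 1.21 = 275.759 g.
Cost = 275.759 g / 1000 × $64.4/kg = $17.76.

$17.76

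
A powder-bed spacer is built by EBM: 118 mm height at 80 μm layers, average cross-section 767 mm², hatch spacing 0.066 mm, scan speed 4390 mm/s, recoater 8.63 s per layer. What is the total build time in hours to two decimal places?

4.62 hours

Number of layers: 118 / 0.08 → 1475 (rounded up).
Hatch length per layer = 767 / 0.066 = 11621.2 mm.
Beam time per layer = 11621.2 / 4390 = 2.6472 s.
Per-layer time: 2.6472 + 8.63 → 11.2772 s.
Total: 1475 × 11.2772 s = 16633.87 s → 4.62 hours.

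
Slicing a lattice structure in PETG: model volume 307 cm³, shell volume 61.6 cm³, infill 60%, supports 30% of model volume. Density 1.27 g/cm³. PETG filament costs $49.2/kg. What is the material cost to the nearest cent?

$18.80

Infill region = 307 − 61.6, so 245.4 cm³.
Deposited infill = 0.60 × 245.4, so 147.24 cm³.
Support = 0.30 × 307, so 92.1 cm³.
Deposited volume = 61.6 + 147.24 + 92.1, so 300.94 cm³.
Mass = 300.94 × 1.27, so 382.1938 g.
Cost = 382.1938 g / 1000 × $49.2/kg = $18.80.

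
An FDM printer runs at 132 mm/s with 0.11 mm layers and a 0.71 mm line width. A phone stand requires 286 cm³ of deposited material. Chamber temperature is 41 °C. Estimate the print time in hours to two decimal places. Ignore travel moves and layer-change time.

Line area = 0.11 × 0.71, so 0.0781 mm².
Total extruded path = 286000/0.0781 = 3661971.8 mm.
Extrusion time: 3661971.8 / 132 → 27742.2 s.
In the requested units: 27742.2 s = 7.71 hours.

7.71 hours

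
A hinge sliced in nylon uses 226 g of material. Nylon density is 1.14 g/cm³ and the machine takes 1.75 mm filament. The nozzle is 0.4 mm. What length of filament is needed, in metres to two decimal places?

82.42 m

Volume = 226 g / 1.14 g·cm⁻³ = 198.2456 cm³ = 198245.6 mm³.
Filament cross-section = π × (1.75/2)² = 2.4053 mm².
L = V/A = 198245.6/2.4053 = 82420.32 mm → 82.42 m.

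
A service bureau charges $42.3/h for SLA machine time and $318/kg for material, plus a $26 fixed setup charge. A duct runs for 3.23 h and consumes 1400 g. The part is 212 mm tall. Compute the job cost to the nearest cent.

Machine-time cost = 42.3 × 3.23 = $136.629.
Feedstock cost = 318 × 1400/1000 = $445.20.
Adding setup: 136.629 + 445.20 + 26 → 607.829 ≈ $607.83.

$607.83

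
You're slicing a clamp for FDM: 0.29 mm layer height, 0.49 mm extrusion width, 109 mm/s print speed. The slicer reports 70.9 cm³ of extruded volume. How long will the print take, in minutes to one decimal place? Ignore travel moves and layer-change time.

76.3 minutes

Line area = 0.29 × 0.49, so 0.1421 mm².
Toolpath length = 70.9 cm³ / 0.1421 mm² = 70900 / 0.1421 = 498944.4 mm.
Extrusion time = 498944.4 / 109 = 4577.5 s.
That's 4577.5 s → 76.3 minutes.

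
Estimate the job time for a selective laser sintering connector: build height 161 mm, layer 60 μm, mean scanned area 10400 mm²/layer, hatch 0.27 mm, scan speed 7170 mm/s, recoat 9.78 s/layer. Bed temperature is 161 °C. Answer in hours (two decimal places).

11.30 hours

Number of layers: 161 / 0.06 → 2684 (rounded up).
Scan path per layer = 10400 / 0.27, so 38518.5 mm.
Laser time per layer: 38518.5 / 7170 → 5.3722 s.
Layer cycle = 5.3722 + 9.78, so 15.1522 s.
2684 layers × 15.1522 s/layer = 40668.5048 s, i.e. 11.30 hours.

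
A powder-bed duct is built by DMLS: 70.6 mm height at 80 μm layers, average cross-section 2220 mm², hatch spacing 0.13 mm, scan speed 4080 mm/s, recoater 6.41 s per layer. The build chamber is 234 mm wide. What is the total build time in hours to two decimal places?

Layer count = ceil(70.6 / 0.08) = 883.
Scan path per layer = 2220 / 0.13 = 17076.9 mm.
Per-layer scan time = 17076.9 / 4080 = 4.1855 s.
Layer cycle: 4.1855 + 6.41 → 10.5955 s.
883 layers × 10.5955 s/layer = 9355.8265 s, i.e. 2.60 hours.

2.60 hours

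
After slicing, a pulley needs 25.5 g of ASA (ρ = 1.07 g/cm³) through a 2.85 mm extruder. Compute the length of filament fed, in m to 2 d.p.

3.74 m

Extruded volume: 25.5/1.07 = 23.8318 cm³ (23831.8 mm³).
Cross-section of 2.85 mm filament: π·(2.85/2)² = 6.3794 mm².
Length = 23831.8 / 6.3794 = 3735.74 mm = 3.74 m.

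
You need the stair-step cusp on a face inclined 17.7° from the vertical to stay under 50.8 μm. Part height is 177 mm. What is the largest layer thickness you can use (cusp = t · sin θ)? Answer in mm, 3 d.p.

t = h_c / sin θ = 0.0508 / 0.3040 = 0.167 mm.

0.167 mm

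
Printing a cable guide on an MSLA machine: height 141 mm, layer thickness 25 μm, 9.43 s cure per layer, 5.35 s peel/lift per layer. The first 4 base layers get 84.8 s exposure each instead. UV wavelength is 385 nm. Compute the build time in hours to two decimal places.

Layers = ⌈141/0.025⌉ = 5640.
Burn-in layers: 4 × (84.8 + 5.35) → 360.6 s.
Regular layers = 5636 × (9.43 + 5.35) = 83300.08 s.
Total = 360.6 + 83300.08 = 83660.68 s = 23.24 hours.

23.24 hours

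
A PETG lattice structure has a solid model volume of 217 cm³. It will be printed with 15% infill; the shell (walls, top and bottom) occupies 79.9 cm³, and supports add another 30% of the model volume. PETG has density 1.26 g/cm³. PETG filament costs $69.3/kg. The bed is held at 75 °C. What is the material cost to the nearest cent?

$14.46

Volume inside the shell = 217 − 79.9, so 137.1 cm³.
Deposited infill: 0.15 × 137.1 → 20.565 cm³.
Support = 0.30 × 217 = 65.1 cm³.
Deposited volume: 79.9 + 20.565 + 65.1 → 165.565 cm³.
Mass = 165.565 × 1.26 = 208.6119 g.
Cost = 208.6119 g / 1000 × $69.3/kg = $14.46.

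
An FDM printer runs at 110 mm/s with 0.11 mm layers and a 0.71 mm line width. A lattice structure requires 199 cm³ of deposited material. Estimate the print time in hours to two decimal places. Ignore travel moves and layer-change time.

Extrusion cross-section: 0.11 × 0.71 → 0.0781 mm².
Total extruded path = 199000/0.0781 = 2548015.4 mm.
Extrusion time = 2548015.4 / 110 = 23163.8 s.
Converting: 23163.8 s = 6.43 hours.

6.43 hours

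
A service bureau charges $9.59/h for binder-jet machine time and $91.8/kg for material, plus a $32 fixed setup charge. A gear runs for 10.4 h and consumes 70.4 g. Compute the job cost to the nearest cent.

$138.20

Time charge = 9.59 × 10.4 = $99.736.
Material charge: 91.8 × 70.4/1000 → $6.46272.
Total = 99.736 + 6.46272 + 32 = 138.19872 ≈ $138.20.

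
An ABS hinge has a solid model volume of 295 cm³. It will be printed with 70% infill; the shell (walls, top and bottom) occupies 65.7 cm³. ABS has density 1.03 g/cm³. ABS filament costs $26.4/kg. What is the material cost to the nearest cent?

Volume inside the shell = 295 − 65.7 = 229.3 cm³.
Deposited infill: 0.70 × 229.3 → 160.51 cm³.
Total printed volume: 65.7 + 160.51 → 226.21 cm³.
Mass: 226.21 × 1.03 → 232.9963 g.
Cost = 232.9963 g / 1000 × $26.4/kg = $6.15.

$6.15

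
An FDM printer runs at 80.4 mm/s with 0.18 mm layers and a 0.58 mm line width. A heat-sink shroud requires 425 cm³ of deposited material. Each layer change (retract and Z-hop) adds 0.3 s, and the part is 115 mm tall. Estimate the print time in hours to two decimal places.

Extrusion cross-section = 0.18 × 0.58, so 0.1044 mm².
Path length: 425000 mm³ / 0.1044 mm² → 4070881.2 mm.
Print-move time: 4070881.2 / 80.4 → 50632.9 s.
Layer count = ceil(115 / 0.18) = 639.
Non-print overhead = 639 × 0.3, so 191.7 s.
Altogether 50632.9 + 191.7 = 50824.6 s, i.e. 14.12 hours.

14.12 hours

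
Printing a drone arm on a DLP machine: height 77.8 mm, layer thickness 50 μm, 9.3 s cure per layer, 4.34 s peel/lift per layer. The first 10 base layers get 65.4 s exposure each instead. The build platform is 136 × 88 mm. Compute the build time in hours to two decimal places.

Layers = ⌈77.8/0.05⌉ = 1556.
Base layers = 10 × (65.4 + 4.34) = 697.4 s.
Regular layers = 1546 × (9.3 + 4.34), so 21087.44 s.
Sum: 697.4 + 21087.44 = 21784.84 s → 6.05 hours.

6.05 hours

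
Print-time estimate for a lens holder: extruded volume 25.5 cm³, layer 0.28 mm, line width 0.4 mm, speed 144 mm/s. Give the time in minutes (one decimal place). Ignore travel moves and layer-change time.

Line area: 0.28 × 0.4 → 0.112 mm².
Toolpath length = 25.5 cm³ / 0.112 mm² = 25500 / 0.112 = 227678.6 mm.
Time extruding: 227678.6 / 144 → 1581.1 s.
In the requested units: 1581.1 s = 26.4 minutes.

26.4 minutes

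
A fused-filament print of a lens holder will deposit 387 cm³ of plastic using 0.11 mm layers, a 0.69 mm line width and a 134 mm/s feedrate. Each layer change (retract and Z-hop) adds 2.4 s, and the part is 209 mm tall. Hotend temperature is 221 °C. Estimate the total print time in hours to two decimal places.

11.84 hours

Line area: 0.11 × 0.69 → 0.0759 mm².
Path length: 387000 mm³ / 0.0759 mm² → 5098814.2 mm.
Extrusion time = 5098814.2 / 134, so 38050.9 s.
Layers = ⌈209/0.11⌉ = 1900.
Non-print overhead = 1900 × 2.4 = 4560 s.
Altogether 38050.9 + 4560 = 42610.9 s, i.e. 11.84 hours.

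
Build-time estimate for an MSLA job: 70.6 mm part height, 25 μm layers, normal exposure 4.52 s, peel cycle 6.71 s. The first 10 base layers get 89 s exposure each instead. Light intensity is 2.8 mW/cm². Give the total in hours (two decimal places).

Layers = ⌈70.6/0.025⌉ = 2824.
Burn-in layers: 10 × (89 + 6.71) → 957.1 s.
Remaining layers = 2814 × (4.52 + 6.71) = 31601.22 s.
Sum: 957.1 + 31601.22 = 32558.32 s → 9.04 hours.

9.04 hours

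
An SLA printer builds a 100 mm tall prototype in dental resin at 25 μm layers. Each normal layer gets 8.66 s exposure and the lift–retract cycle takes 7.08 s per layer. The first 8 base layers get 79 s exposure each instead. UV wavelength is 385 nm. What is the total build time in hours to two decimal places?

Layer count = ceil(100 / 0.025) = 4000.
Base layers = 8 × (79 + 7.08) = 688.64 s.
Normal layers = 3992 × (8.66 + 7.08) = 62834.08 s.
Total = 688.64 + 62834.08 = 63522.72 s = 17.65 hours.

17.65 hours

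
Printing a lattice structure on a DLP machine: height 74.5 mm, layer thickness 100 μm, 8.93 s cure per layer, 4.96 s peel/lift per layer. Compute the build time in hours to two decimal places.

Layers = ⌈74.5/0.1⌉ = 745.
Cycle time = 8.93 + 4.96, so 13.89 s.
Build time: 745 × 13.89 s = 10348.05 s, i.e. 2.87 hours.

2.87 hours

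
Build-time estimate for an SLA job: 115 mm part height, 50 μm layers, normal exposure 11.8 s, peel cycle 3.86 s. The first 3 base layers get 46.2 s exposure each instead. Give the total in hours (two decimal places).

10.03 hours

Number of layers: 115 / 0.05 → 2300 (rounded up).
Bottom layers = 3 × (46.2 + 3.86) = 150.18 s.
Regular layers = 2297 × (11.8 + 3.86), so 35971.02 s.
Sum: 150.18 + 35971.02 = 36121.2 s → 10.03 hours.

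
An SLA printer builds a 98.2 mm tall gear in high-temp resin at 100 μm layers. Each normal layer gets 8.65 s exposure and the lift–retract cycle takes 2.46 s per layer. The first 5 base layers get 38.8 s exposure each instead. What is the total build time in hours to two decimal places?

Layers = ⌈98.2/0.1⌉ = 982.
Base layers = 5 × (38.8 + 2.46) = 206.3 s.
Normal layers = 977 × (8.65 + 2.46) = 10854.47 s.
Total = 206.3 + 10854.47 = 11060.77 s = 3.07 hours.

3.07 hours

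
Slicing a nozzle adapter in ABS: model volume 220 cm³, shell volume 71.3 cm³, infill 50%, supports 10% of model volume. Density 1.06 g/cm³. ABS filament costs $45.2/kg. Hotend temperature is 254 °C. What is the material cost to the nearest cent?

$8.03

Volume inside the shell: 220 − 71.3 → 148.7 cm³.
Deposited infill: 0.50 × 148.7 → 74.35 cm³.
Support = 0.10 × 220 = 22 cm³.
Deposited volume = 71.3 + 74.35 + 22 = 167.65 cm³.
Mass = 167.65 × 1.06, so 177.709 g.
Cost = 177.709 g / 1000 × $45.2/kg = $8.03.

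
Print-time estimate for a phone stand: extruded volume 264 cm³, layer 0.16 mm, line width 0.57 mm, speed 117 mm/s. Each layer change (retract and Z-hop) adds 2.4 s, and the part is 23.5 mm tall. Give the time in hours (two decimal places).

6.97 hours

Extrusion cross-section: 0.16 × 0.57 → 0.0912 mm².
Total extruded path = 264000/0.0912 = 2894736.8 mm.
Time extruding = 2894736.8 / 117 = 24741.3 s.
Layer count = ceil(23.5 / 0.16) = 147.
Non-print overhead = 147 × 2.4, so 352.8 s.
Total = 24741.3 + 352.8 = 25094.1 s = 6.97 hours.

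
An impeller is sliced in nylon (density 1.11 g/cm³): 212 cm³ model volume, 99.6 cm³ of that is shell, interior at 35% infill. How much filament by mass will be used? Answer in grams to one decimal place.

154.2 g

Volume inside the shell: 212 − 99.6 → 112.4 cm³.
Deposited infill = 0.35 × 112.4 = 39.34 cm³.
Total extruded: 99.6 + 39.34 → 138.94 cm³.
Mass: 138.94 × 1.11 → 154.2234 g.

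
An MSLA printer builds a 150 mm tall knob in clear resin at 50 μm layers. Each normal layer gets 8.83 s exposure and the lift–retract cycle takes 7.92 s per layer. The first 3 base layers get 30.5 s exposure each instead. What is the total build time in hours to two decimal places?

13.98 hours

Layer count = ceil(150 / 0.05) = 3000.
Bottom layers = 3 × (30.5 + 7.92) = 115.26 s.
Remaining layers = 2997 × (8.83 + 7.92) = 50199.75 s.
Sum: 115.26 + 50199.75 = 50315.01 s → 13.98 hours.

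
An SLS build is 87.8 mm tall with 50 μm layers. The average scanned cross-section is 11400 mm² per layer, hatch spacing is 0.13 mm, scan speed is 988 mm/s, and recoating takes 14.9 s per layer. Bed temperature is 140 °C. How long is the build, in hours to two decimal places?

50.56 hours

Layer count = ceil(87.8 / 0.05) = 1756.
Scan path per layer: 11400 / 0.13 → 87692.3 mm.
Scan time per layer = 87692.3 / 988 = 88.7574 s.
Per-layer time = 88.7574 + 14.9, so 103.6574 s.
1756 layers × 103.6574 s/layer = 182022.3944 s, i.e. 50.56 hours.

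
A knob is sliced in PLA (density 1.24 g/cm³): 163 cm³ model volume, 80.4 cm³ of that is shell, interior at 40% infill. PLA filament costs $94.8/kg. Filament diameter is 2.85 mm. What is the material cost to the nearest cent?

Interior volume = 163 − 80.4 = 82.6 cm³.
Infill volume = 0.40 × 82.6 = 33.04 cm³.
Total printed volume = 80.4 + 33.04 = 113.44 cm³.
Mass = 113.44 × 1.24 = 140.6656 g.
Cost = 140.6656 g / 1000 × $94.8/kg = $13.34.

$13.34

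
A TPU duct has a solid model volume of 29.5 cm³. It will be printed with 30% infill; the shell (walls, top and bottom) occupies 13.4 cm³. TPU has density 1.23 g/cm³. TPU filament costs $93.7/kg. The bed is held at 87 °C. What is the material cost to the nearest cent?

Volume inside the shell: 29.5 − 13.4 → 16.1 cm³.
Deposited infill = 0.30 × 16.1 = 4.83 cm³.
Total extruded = 13.4 + 4.83 = 18.23 cm³.
Mass: 18.23 × 1.23 → 22.4229 g.
At $93.7/kg: 22.4229/1000 × 93.7 = $2.10.

$2.10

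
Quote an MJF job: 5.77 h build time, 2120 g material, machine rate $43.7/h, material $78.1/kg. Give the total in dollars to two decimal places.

Machine cost: 43.7 × 5.77 → $252.149.
Material cost = 78.1 × 2120/1000 = $165.572.
Job cost: 252.149 + 165.572 = 417.721 ≈ $417.72.

$417.72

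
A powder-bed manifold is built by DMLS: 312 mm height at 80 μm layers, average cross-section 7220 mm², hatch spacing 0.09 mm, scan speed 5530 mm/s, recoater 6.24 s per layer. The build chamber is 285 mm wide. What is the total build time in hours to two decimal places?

Layers = ⌈312/0.08⌉ = 3900.
Hatch length per layer: 7220 / 0.09 → 80222.2 mm.
Laser time per layer: 80222.2 / 5530 → 14.5067 s.
Per-layer time: 14.5067 + 6.24 → 20.7467 s.
3900 layers × 20.7467 s/layer = 80912.13 s, i.e. 22.48 hours.

22.48 hours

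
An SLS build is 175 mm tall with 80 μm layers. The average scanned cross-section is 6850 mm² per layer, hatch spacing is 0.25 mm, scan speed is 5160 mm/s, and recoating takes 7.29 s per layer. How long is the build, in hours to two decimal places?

7.66 hours

Layer count = ceil(175 / 0.08) = 2188.
Per-layer scan distance: 6850 / 0.25 → 27400 mm.
Laser time per layer: 27400 / 5160 → 5.3101 s.
Per-layer time = 5.3101 + 7.29, so 12.6001 s.
Total: 2188 × 12.6001 s = 27569.0188 s → 7.66 hours.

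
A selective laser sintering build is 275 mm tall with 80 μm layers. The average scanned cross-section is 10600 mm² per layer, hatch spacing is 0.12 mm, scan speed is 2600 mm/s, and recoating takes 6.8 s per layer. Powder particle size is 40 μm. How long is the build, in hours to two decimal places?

38.94 hours

Layers = ⌈275/0.08⌉ = 3438.
Scan path per layer: 10600 / 0.12 → 88333.3 mm.
Laser time per layer: 88333.3 / 2600 → 33.9743 s.
Layer cycle: 33.9743 + 6.8 → 40.7743 s.
Total: 3438 × 40.7743 s = 140182.0434 s → 38.94 hours.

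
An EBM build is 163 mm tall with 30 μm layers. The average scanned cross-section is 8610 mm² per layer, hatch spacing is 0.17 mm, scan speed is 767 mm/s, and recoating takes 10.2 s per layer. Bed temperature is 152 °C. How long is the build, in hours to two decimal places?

Number of layers: 163 / 0.03 → 5434 (rounded up).
Per-layer scan distance: 8610 / 0.17 → 50647.1 mm.
Per-layer scan time = 50647.1 / 767 = 66.0327 s.
Per-layer time = 66.0327 + 10.2 = 76.2327 s.
5434 layers × 76.2327 s/layer = 414248.4918 s, i.e. 115.07 hours.

115.07 hours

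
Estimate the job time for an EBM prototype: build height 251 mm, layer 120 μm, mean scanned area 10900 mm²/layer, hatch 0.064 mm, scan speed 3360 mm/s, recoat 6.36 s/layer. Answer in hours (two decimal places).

33.15 hours

Number of layers: 251 / 0.12 → 2092 (rounded up).
Scan path per layer: 10900 / 0.064 → 170312.5 mm.
Scan time per layer = 170312.5 / 3360, so 50.6882 s.
Time per layer = 50.6882 + 6.36, so 57.0482 s.
Build time = 2092 × 57.0482 = 119344.8344 s = 33.15 hours.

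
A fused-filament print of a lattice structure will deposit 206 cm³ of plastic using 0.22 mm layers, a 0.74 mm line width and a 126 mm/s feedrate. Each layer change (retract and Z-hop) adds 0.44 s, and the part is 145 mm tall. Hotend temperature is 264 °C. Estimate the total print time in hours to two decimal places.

2.87 hours

Line area = 0.22 × 0.74, so 0.1628 mm².
Toolpath length = 206 cm³ / 0.1628 mm² = 206000 / 0.1628 = 1265356.3 mm.
Time extruding = 1265356.3 / 126, so 10042.5 s.
Layer count = ceil(145 / 0.22) = 660.
Z-hop total = 660 × 0.44 = 290.4 s.
Total = 10042.5 + 290.4 = 10332.9 s = 2.87 hours.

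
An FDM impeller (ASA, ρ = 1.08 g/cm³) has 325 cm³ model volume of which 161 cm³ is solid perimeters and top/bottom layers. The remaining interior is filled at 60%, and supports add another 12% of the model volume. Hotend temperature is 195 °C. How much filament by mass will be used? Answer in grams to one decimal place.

322.3 g

Interior volume = 325 − 161, so 164 cm³.
Infill deposited: 0.60 × 164 → 98.4 cm³.
Support: 0.12 × 325 → 39 cm³.
Total printed volume = 161 + 98.4 + 39 = 298.4 cm³.
Mass: 298.4 × 1.08 → 322.272 g.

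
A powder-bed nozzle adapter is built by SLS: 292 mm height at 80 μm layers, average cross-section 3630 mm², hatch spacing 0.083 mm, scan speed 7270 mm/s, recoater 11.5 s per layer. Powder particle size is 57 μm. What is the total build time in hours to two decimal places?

Layer count = ceil(292 / 0.08) = 3650.
Per-layer scan distance = 3630 / 0.083, so 43734.9 mm.
Laser time per layer = 43734.9 / 7270, so 6.0158 s.
Time per layer = 6.0158 + 11.5 = 17.5158 s.
3650 layers × 17.5158 s/layer = 63932.67 s, i.e. 17.76 hours.

17.76 hours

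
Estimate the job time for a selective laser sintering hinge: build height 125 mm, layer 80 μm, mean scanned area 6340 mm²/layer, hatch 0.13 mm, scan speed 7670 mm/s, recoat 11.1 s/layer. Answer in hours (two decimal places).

7.58 hours

Number of layers: 125 / 0.08 → 1563 (rounded up).
Per-layer scan distance = 6340 / 0.13 = 48769.2 mm.
Laser time per layer = 48769.2 / 7670 = 6.3584 s.
Per-layer time: 6.3584 + 11.1 → 17.4584 s.
1563 layers × 17.4584 s/layer = 27287.4792 s, i.e. 7.58 hours.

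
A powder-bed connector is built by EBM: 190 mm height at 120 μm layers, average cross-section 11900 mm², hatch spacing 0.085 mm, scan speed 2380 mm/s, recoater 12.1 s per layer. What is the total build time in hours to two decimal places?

Layers = ⌈190/0.12⌉ = 1584.
Per-layer scan distance = 11900 / 0.085, so 140000 mm.
Beam time per layer = 140000 / 2380, so 58.8235 s.
Layer cycle = 58.8235 + 12.1 = 70.9235 s.
Total: 1584 × 70.9235 s = 112342.824 s → 31.21 hours.

31.21 hours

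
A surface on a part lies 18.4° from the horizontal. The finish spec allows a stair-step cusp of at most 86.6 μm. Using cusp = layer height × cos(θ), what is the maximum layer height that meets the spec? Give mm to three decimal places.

0.091 mm

Layer height = cusp / cos(18.4°) = 0.0866 / 0.9489 = 0.091 mm.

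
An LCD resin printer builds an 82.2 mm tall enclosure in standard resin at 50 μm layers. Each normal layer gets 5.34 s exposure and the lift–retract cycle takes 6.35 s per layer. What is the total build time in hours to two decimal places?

Number of layers: 82.2 / 0.05 → 1644 (rounded up).
Each layer takes = 5.34 + 6.35 = 11.69 s.
Total = 1644 × 11.69 = 19218.36 s = 5.34 hours.

5.34 hours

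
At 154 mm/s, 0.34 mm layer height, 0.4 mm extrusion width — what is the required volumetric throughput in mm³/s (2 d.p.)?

A = 0.34 × 0.4 = 0.136 mm².
Volumetric flow = 154 × 0.136 = 20.94 mm³/s.

20.94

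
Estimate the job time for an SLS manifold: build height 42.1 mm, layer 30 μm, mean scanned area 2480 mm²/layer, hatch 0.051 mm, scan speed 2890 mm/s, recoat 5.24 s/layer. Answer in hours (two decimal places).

Layers = ⌈42.1/0.03⌉ = 1404.
Scan path per layer: 2480 / 0.051 → 48627.5 mm.
Scan time per layer: 48627.5 / 2890 → 16.8261 s.
Per-layer time = 16.8261 + 5.24, so 22.0661 s.
1404 layers × 22.0661 s/layer = 30980.8044 s, i.e. 8.61 hours.

8.61 hours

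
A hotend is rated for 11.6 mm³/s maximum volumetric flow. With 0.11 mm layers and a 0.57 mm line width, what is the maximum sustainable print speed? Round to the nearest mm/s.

185 mm/s

Bead cross-section = 0.11 × 0.57 = 0.0627 mm².
Max speed = 11.6 / 0.0627 = 185.01 ≈ 185 mm/s.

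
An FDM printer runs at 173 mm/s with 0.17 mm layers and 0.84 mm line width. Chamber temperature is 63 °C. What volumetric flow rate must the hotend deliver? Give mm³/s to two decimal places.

24.70

Bead cross-section = 0.17 × 0.84, so 0.1428 mm².
Volumetric flow = 173 × 0.1428 = 24.70 mm³/s.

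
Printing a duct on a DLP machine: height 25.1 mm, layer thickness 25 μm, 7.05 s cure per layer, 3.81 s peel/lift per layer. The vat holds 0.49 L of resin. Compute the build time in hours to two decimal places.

Layers = ⌈25.1/0.025⌉ = 1004.
Cycle time: 7.05 + 3.81 → 10.86 s.
Build time: 1004 × 10.86 s = 10903.44 s, i.e. 3.03 hours.

3.03 hours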